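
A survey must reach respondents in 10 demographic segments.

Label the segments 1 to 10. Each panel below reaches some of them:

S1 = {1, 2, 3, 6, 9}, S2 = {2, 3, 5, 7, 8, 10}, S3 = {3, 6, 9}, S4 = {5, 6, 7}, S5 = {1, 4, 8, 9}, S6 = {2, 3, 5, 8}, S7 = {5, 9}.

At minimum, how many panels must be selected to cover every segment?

3

S2 and S4 and S5 together: S2 ∪ S4 ∪ S5 = {1, 2, 3, 4, 5, 6, 7, 8, 9, 10} — every segment is covered.
Only S5 contains 4, so S5 is forced; the remaining 6 segments need at least 2 more panels (each remaining panel adds at most 5) — so at least 3 panels are needed, and 3 is optimal.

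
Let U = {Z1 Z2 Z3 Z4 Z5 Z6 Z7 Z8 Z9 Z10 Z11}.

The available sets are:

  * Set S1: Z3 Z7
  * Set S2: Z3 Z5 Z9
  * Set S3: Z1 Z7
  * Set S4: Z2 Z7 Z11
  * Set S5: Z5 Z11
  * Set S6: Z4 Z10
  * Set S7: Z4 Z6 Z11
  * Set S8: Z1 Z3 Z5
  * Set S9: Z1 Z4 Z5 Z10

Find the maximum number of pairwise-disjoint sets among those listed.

S2, S3, S6 are pairwise disjoint (S2={Z3,Z5,Z9}; S3={Z1,Z7}; S6={Z4,Z10}).
Every remaining set overlaps one of these, and no 4 of the listed sets are pairwise disjoint, so 3 is the maximum.

3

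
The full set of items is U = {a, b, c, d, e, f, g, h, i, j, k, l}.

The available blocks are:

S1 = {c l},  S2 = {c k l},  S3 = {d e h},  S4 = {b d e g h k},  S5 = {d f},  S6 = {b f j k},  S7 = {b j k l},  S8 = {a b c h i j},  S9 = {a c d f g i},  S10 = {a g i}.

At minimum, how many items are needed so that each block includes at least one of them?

4

Take T = {a, d, f, l}. Each listed block contains at least one of these, so T is a hitting set of size 4.
The blocks S1, S3, S6, S10 are pairwise disjoint, so any hitting set needs a separate item for each — at least 4. Hence 4 is optimal.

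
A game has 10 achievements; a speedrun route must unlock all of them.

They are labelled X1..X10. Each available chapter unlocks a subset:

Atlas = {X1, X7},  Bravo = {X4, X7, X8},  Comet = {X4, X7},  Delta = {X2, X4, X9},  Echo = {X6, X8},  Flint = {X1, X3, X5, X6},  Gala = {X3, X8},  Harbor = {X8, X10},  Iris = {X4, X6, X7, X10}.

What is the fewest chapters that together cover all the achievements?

Atlas and Delta and Flint and Harbor together: Atlas ∪ Delta ∪ Flint ∪ Harbor = {X1, X2, X3, X4, X5, X6, X7, X8, X9, X10} — every achievement is covered.
No 3 of the 9 chapters cover everything (all 84 combinations miss at least one achievement), so 4 is optimal.

4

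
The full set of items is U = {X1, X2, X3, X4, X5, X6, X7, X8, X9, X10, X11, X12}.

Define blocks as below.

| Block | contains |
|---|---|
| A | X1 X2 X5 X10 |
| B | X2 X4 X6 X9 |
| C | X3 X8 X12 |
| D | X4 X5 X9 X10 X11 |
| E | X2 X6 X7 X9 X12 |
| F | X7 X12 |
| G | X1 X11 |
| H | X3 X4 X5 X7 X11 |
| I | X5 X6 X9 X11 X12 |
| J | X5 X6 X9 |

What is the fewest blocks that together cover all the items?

C and D and E and G together: C ∪ D ∪ E ∪ G = {X1, X2, X3, X4, X5, X6, X7, X8, X9, X10, X11, X12} — every item is covered.
No 3 of the 10 blocks cover everything (all 120 combinations miss at least one item), so 4 is optimal.

4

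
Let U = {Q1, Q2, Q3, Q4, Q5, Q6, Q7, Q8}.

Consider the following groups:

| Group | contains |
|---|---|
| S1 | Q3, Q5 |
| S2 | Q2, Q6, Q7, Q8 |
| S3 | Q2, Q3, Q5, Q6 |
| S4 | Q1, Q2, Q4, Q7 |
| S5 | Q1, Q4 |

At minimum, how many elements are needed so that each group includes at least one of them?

H = {Q1, Q2, Q5} meets every group (each contains at least one member of H), and |H| = 3.
The groups S1, S2, S5 are pairwise disjoint, so any hitting set needs a separate element for each — at least 3. Hence 3 is optimal.

3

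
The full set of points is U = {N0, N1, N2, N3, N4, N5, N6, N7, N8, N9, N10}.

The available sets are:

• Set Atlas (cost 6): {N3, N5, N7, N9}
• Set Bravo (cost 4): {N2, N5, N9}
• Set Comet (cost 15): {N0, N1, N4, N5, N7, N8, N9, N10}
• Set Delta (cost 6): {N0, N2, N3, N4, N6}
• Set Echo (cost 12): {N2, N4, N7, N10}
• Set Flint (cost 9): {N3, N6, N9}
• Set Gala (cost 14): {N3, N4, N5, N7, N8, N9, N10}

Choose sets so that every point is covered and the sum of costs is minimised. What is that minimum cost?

Comet, Delta together cover every point (Comet ∪ Delta = {N0, N1, N2, N3, N4, N5, N6, N7, N8, N9, N10}); total cost 15 + 6 = 21.
The greedy pick Delta, Atlas, Comet costs 27; no covering selection beats 21.

21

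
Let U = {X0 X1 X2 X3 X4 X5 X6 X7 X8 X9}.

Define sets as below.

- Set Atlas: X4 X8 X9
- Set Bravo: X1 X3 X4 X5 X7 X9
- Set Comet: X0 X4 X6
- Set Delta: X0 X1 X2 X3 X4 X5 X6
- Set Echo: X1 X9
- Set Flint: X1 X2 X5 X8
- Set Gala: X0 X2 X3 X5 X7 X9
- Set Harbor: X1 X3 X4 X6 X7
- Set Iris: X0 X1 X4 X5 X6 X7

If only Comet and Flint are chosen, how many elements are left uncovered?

Union of Comet, Flint = {X0, X1, X2, X4, X5, X6, X8}.
Not covered: X3, X7, X9 — 3 elements.

3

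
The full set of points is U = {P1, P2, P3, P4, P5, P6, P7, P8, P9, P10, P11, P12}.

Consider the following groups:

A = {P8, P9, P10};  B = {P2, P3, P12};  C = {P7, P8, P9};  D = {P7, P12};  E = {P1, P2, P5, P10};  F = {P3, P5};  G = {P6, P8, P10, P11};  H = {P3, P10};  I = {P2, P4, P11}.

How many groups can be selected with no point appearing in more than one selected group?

4

A, D, F, I are pairwise disjoint (A={P8,P9,P10}; D={P7,P12}; F={P3,P5}; I={P2,P4,P11}).
Every remaining group overlaps one of these, and no 5 of the listed groups are pairwise disjoint, so 4 is the maximum.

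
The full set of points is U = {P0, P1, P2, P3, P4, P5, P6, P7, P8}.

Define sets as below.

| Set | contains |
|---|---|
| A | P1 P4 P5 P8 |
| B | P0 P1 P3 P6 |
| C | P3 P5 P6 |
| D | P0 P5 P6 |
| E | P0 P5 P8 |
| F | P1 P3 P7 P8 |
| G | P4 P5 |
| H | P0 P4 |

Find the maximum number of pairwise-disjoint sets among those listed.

2

F, G are pairwise disjoint (F={P1,P3,P7,P8}; G={P4,P5}).
Every remaining set overlaps one of these, and no 3 of the listed sets are pairwise disjoint, so 2 is the maximum.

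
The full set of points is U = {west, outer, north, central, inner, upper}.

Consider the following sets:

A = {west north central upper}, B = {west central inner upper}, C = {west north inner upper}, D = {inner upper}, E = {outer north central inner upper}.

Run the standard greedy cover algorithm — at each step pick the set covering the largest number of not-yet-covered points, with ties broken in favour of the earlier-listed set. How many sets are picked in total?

2

Greedy: pick E (covers 5 new) → pick A (covers 1 new). Total picks: 2.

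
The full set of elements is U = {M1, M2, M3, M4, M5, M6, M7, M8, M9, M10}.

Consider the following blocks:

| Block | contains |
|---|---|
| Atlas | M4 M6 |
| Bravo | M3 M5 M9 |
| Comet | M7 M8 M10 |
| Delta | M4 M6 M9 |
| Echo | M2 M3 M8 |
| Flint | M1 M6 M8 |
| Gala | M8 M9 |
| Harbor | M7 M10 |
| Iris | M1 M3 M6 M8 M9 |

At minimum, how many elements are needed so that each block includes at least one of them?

Take H = {M4, M5, M7, M8}. Each listed block contains at least one of these, so H is a hitting set of size 4.
No choice of 3 elements meets every block, so 4 is the minimum.

4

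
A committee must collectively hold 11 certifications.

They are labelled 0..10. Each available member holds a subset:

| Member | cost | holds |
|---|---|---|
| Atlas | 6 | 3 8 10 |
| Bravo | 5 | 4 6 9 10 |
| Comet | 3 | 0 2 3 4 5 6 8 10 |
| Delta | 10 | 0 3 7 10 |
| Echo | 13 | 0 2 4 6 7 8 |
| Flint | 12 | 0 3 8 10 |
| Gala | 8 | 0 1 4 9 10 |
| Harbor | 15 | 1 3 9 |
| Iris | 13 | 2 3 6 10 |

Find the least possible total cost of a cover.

21

Comet, Delta, Gala together cover every certification (Comet ∪ Delta ∪ Gala = {0, 1, 2, 3, 4, 5, 6, 7, 8, 9, 10}); total cost 3 + 10 + 8 = 21.
No covering selection has total cost below 21.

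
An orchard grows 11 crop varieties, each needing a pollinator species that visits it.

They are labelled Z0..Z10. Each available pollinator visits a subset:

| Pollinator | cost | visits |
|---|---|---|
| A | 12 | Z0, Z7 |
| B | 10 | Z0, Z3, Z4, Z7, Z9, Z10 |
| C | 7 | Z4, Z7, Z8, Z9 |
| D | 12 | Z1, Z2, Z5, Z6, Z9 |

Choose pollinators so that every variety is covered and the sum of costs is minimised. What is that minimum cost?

29

B, C, D together cover every variety (B ∪ C ∪ D = {Z0, Z1, Z2, Z3, Z4, Z5, Z6, Z7, Z8, Z9, Z10}); total cost 10 + 7 + 12 = 29.
No covering selection has total cost below 29.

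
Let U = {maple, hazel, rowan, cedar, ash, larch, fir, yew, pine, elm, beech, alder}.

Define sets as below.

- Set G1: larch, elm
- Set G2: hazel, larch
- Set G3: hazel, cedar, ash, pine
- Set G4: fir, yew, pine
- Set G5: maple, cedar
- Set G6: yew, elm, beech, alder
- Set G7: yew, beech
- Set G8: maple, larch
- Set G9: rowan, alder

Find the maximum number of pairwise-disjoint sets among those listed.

4

G3, G7, G8, G9 are pairwise disjoint (G3={hazel,cedar,ash,pine}; G7={yew,beech}; G8={maple,larch}; G9={rowan,alder}).
Every remaining set overlaps one of these, and no 5 of the listed sets are pairwise disjoint, so 4 is the maximum.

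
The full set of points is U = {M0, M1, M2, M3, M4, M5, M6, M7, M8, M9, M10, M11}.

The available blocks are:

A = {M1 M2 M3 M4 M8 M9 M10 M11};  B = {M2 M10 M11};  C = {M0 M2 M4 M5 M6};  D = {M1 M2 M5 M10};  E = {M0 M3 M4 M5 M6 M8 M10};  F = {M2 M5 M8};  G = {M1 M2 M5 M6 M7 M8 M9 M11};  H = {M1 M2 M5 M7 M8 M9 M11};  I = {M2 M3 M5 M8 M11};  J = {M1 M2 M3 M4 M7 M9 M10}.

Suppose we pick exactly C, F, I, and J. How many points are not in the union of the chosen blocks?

Union of C, F, I, J = {M0, M1, M2, M3, M4, M5, M6, M7, M8, M9, M10, M11} — that's every point, so 0 are uncovered.

0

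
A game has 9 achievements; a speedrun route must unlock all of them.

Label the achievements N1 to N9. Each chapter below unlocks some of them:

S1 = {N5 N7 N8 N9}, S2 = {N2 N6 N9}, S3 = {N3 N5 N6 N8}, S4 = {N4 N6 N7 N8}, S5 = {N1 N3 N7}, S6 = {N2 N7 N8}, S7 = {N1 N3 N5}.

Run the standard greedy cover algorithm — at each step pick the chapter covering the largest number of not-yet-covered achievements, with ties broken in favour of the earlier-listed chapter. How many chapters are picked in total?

Greedy: pick S1 (covers 4 new) → pick S2 (covers 2 new) → pick S5 (covers 2 new) → pick S4 (covers 1 new). Total picks: 4.
(The true minimum cover uses only 3 chapters, so greedy is not optimal here.)

4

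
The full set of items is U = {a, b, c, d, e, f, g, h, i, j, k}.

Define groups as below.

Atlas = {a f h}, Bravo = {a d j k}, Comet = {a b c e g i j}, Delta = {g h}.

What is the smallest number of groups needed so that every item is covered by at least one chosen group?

Atlas and Bravo and Comet together: Atlas ∪ Bravo ∪ Comet = {a, b, c, d, e, f, g, h, i, j, k} — every item is covered.
Only Comet contains b, so Comet is forced; the remaining 4 items need at least 2 more groups (each remaining group adds at most 2) — so at least 3 groups are needed, and 3 is optimal.

3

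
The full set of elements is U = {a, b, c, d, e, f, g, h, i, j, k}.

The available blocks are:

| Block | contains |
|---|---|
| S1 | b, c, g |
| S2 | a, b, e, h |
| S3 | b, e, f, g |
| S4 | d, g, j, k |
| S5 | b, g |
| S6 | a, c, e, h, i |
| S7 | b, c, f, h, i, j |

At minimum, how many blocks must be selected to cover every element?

Take {S3, S4, S6}. Their union is {a, b, c, d, e, f, g, h, i, j, k}, which is all 11 elements.
Only S4 contains d, so S4 is forced; the remaining 7 elements need at least 2 more blocks (each remaining block adds at most 5) — so at least 3 blocks are needed, and 3 is optimal.

3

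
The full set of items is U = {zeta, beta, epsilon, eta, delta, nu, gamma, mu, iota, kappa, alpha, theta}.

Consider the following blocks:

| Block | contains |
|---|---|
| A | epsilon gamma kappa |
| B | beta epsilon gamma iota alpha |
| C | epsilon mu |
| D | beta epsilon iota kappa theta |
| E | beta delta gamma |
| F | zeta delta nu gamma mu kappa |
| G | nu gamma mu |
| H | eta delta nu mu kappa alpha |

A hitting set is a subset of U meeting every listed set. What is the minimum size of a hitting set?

The 3 items {epsilon, delta, nu} hit every block.
No choice of 2 items meets every block, so 3 is the minimum.

3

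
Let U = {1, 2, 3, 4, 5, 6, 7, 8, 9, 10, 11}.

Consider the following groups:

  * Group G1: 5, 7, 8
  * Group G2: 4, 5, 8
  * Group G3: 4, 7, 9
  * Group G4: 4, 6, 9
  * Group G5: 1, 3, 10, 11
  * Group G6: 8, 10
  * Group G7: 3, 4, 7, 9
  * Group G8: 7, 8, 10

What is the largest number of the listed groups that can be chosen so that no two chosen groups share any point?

3

G1, G4, G5 are pairwise disjoint (G1={5,7,8}; G4={4,6,9}; G5={1,3,10,11}).
Every remaining group overlaps one of these, and no 4 of the listed groups are pairwise disjoint, so 3 is the maximum.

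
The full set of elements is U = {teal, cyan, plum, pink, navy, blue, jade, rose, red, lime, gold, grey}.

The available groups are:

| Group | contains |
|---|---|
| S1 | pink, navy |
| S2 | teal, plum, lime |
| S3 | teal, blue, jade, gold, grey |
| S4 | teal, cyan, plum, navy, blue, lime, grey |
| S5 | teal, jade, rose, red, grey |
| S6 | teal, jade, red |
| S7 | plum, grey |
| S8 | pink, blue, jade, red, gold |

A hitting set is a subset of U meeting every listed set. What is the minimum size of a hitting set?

3

The 3 elements {plum, navy, jade} hit every group.
The groups S1, S6, S7 are pairwise disjoint, so any hitting set needs a separate element for each — at least 3. Hence 3 is optimal.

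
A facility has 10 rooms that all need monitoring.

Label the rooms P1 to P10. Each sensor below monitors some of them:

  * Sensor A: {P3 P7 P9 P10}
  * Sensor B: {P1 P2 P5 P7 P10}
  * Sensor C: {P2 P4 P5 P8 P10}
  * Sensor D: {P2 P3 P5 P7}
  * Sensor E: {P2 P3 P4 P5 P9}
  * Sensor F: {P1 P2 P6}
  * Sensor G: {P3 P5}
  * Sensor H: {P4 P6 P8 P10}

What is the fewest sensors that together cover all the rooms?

3

A and B and H together: A ∪ B ∪ H = {P1, P2, P3, P4, P5, P6, P7, P8, P9, P10} — every room is covered.
No 2 of the 8 sensors cover everything (all 28 combinations miss at least one room), so 3 is optimal.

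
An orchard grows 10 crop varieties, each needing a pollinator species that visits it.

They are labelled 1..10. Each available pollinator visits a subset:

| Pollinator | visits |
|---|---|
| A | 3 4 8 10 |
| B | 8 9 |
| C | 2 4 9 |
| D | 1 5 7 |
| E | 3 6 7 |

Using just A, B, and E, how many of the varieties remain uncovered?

Union of A, B, E = {3, 4, 6, 7, 8, 9, 10}.
Not covered: 1, 2, 5 — 3 varieties.

3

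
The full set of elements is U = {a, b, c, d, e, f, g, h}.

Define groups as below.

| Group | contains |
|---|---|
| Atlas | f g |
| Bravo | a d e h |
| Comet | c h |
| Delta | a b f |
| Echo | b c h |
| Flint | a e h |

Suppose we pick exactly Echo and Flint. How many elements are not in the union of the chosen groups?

3

Union of Echo, Flint = {a, b, c, e, h}.
Not covered: d, f, g — 3 elements.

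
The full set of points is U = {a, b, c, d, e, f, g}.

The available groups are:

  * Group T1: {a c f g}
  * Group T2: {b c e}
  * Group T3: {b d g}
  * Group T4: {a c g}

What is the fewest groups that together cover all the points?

Take {T1, T2, T3}. Their union is {a, b, c, d, e, f, g}, which is all 7 points.
Only T3 contains d, so T3 is forced; the remaining 4 points need at least 2 more groups (each remaining group adds at most 3) — so at least 3 groups are needed, and 3 is optimal.

3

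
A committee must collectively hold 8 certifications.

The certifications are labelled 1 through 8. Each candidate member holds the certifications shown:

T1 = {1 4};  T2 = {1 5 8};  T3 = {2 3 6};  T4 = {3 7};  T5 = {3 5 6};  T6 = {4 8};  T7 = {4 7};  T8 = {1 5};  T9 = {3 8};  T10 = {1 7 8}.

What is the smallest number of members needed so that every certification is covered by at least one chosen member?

3

Take {T2, T3, T7}. Their union is {1, 2, 3, 4, 5, 6, 7, 8}, which is all 8 certifications.
Each member has at most 3 certifications, and 2·3 = 6 < 8 — so at least 3 members are needed, and 3 is optimal.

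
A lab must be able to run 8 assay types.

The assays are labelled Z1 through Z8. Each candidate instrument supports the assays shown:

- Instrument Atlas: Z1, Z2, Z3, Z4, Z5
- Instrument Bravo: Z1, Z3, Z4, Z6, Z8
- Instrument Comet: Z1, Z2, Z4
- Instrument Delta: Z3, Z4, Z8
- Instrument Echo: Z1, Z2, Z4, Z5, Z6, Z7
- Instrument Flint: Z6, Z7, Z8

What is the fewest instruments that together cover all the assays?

Take {Atlas, Flint}. Their union is {Z1, Z2, Z3, Z4, Z5, Z6, Z7, Z8}, which is all 8 assays.
No single instrument has all 8 assays (the largest, Echo, has 6), so 2 is optimal.

2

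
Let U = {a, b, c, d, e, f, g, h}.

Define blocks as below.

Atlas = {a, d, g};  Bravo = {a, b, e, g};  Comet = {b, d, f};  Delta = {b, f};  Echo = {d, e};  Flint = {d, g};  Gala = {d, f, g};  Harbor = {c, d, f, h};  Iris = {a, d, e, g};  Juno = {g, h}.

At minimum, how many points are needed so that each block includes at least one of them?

3

T = {e, f, g} meets every block (each contains at least one member of T), and |T| = 3.
The blocks Delta, Echo, Juno are pairwise disjoint, so any hitting set needs a separate point for each — at least 3. Hence 3 is optimal.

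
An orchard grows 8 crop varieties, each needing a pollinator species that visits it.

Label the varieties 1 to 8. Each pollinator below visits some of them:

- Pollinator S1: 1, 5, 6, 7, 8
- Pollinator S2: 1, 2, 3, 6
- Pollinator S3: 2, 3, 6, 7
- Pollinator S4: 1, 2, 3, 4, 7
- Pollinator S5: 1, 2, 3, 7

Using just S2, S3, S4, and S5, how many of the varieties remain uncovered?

2

Union of S2, S3, S4, S5 = {1, 2, 3, 4, 6, 7}.
Not covered: 5, 8 — 2 varieties.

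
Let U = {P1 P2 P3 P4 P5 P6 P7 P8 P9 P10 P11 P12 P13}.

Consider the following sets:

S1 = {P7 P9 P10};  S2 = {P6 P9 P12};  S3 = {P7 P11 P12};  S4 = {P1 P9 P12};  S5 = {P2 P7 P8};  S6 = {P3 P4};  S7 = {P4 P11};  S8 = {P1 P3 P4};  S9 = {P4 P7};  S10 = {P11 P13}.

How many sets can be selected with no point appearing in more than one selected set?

S2, S5, S8, S10 are pairwise disjoint (S2={P6,P9,P12}; S5={P2,P7,P8}; S8={P1,P3,P4}; S10={P11,P13}).
Every remaining set overlaps one of these, and no 5 of the listed sets are pairwise disjoint, so 4 is the maximum.

4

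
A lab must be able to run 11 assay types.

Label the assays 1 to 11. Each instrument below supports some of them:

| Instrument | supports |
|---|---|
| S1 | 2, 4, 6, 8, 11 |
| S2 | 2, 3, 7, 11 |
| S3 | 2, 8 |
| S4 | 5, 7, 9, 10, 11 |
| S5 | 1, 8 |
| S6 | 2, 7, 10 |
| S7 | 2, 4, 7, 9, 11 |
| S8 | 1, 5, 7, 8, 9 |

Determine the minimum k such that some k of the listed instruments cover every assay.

4

Take {S1, S2, S6, S8}. Their union is {1, 2, 3, 4, 5, 6, 7, 8, 9, 10, 11}, which is all 11 assays.
No 3 of the 8 instruments cover everything (all 56 combinations miss at least one assay), so 4 is optimal.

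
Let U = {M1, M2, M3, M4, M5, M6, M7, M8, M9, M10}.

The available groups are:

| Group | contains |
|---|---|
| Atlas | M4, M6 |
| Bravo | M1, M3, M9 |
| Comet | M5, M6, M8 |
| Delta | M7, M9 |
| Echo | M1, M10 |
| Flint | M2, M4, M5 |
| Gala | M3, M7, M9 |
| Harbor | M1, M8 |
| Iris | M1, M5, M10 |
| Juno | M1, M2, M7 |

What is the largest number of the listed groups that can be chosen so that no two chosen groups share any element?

3

Echo, Flint, Gala are pairwise disjoint (Echo={M1,M10}; Flint={M2,M4,M5}; Gala={M3,M7,M9}).
Every remaining group overlaps one of these, and no 4 of the listed groups are pairwise disjoint, so 3 is the maximum.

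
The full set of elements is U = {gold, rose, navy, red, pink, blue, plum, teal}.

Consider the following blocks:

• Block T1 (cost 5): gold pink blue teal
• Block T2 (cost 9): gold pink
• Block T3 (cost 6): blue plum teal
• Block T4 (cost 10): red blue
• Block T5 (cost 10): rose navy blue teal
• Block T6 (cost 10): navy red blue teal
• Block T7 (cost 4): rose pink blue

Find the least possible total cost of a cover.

T1, T3, T6, T7 together cover every element (T1 ∪ T3 ∪ T6 ∪ T7 = {gold, rose, navy, red, pink, blue, plum, teal}); total cost 5 + 6 + 10 + 4 = 25.
No covering selection has total cost below 25.

25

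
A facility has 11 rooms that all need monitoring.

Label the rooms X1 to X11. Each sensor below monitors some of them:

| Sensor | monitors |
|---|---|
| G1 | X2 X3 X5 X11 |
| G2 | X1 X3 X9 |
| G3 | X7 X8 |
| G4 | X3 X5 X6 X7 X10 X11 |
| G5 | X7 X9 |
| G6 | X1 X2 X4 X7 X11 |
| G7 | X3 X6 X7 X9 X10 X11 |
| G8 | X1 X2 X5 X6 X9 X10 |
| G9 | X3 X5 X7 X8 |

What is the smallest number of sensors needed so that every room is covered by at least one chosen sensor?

Take {G6, G7, G9}. Their union is {X1, X2, X3, X4, X5, X6, X7, X8, X9, X10, X11}, which is all 11 rooms.
Only G6 contains X4, so G6 is forced; the remaining 6 rooms need at least 2 more sensors (each remaining sensor adds at most 4) — so at least 3 sensors are needed, and 3 is optimal.

3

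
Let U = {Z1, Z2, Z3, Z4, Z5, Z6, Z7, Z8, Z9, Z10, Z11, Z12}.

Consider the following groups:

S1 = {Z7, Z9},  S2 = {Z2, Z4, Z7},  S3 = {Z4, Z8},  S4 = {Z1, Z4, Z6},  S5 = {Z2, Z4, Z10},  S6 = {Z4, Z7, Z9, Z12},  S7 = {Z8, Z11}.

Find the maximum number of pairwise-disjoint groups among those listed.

3

S1, S4, S7 are pairwise disjoint (S1={Z7,Z9}; S4={Z1,Z4,Z6}; S7={Z8,Z11}).
Every remaining group overlaps one of these, and no 4 of the listed groups are pairwise disjoint, so 3 is the maximum.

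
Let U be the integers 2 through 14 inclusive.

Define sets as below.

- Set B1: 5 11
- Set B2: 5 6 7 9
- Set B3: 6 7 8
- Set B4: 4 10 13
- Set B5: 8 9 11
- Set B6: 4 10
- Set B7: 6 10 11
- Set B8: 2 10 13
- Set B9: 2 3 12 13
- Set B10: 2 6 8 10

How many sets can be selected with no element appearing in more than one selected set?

B1, B3, B6, B9 are pairwise disjoint (B1={5,11}; B3={6,7,8}; B6={4,10}; B9={2,3,12,13}).
Every remaining set overlaps one of these, and no 5 of the listed sets are pairwise disjoint, so 4 is the maximum.

4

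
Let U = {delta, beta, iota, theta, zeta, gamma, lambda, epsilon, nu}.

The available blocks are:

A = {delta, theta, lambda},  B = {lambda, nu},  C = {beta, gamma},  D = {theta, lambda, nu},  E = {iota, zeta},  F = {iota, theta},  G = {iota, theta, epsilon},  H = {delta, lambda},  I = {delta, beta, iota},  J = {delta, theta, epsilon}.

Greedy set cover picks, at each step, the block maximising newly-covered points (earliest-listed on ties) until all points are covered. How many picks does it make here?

Greedy: pick A (covers 3 new) → pick C (covers 2 new) → pick E (covers 2 new) → pick B (covers 1 new) → pick G (covers 1 new). Total picks: 5.
(The true minimum cover uses only 4 blocks, so greedy is not optimal here.)

5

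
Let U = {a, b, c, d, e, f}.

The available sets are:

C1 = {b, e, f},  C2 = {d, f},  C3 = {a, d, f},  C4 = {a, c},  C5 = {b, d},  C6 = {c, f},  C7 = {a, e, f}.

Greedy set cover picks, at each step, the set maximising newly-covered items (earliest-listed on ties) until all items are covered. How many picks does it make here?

Greedy: pick C1 (covers 3 new) → pick C3 (covers 2 new) → pick C4 (covers 1 new). Total picks: 3.

3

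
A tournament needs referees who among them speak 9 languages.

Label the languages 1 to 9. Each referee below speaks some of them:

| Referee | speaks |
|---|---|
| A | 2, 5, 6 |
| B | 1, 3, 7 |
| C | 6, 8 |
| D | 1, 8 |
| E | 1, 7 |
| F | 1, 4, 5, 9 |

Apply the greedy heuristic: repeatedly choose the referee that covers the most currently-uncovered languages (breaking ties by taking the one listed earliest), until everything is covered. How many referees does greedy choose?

4

Greedy: pick F (covers 4 new) → pick A (covers 2 new) → pick B (covers 2 new) → pick C (covers 1 new). Total picks: 4.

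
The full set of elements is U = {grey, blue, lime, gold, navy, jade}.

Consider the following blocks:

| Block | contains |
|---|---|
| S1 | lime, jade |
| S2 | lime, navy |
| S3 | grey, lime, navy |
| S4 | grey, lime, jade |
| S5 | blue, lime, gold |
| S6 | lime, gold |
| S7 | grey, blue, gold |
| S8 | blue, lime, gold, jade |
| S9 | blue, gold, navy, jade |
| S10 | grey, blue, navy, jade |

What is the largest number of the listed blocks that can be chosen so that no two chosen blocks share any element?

2

S1, S7 are pairwise disjoint (S1={lime,jade}; S7={grey,blue,gold}).
Every remaining block overlaps one of these, and no 3 of the listed blocks are pairwise disjoint, so 2 is the maximum.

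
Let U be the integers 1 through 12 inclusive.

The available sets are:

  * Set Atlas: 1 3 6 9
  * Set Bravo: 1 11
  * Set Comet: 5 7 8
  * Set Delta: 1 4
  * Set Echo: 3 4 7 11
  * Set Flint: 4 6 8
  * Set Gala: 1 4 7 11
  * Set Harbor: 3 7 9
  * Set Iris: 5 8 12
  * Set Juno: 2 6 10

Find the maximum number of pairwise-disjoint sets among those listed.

Delta, Harbor, Iris, Juno are pairwise disjoint (Delta={1,4}; Harbor={3,7,9}; Iris={5,8,12}; Juno={2,6,10}).
Every remaining set overlaps one of these, and no 5 of the listed sets are pairwise disjoint, so 4 is the maximum.

4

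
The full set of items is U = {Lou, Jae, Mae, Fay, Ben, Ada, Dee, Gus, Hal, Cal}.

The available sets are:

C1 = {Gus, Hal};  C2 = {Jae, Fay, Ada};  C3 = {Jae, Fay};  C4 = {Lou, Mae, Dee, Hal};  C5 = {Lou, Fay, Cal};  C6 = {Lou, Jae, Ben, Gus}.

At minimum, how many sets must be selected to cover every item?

C2, C4, C5, and C6 cover everything between them: the union {Lou, Jae, Mae, Fay, Ben, Ada, Dee, Gus, Hal, Cal} is all of U.
Only C5 contains Cal, so C5 is forced; the remaining 7 items need at least 3 more sets (each remaining set adds at most 3) — so at least 4 sets are needed, and 4 is optimal.

4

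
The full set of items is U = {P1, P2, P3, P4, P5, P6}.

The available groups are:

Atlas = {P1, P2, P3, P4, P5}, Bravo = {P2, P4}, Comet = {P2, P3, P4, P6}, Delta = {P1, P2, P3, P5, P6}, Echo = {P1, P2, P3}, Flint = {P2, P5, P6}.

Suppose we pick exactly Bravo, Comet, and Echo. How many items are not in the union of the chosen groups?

1

Union of Bravo, Comet, Echo = {P1, P2, P3, P4, P6}.
Not covered: P5 — 1 item.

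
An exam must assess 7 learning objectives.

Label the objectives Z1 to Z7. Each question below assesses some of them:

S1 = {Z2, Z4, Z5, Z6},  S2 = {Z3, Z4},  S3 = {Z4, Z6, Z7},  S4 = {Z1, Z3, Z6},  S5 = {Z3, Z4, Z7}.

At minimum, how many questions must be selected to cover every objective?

3

S1 and S3 and S4 together: S1 ∪ S3 ∪ S4 = {Z1, Z2, Z3, Z4, Z5, Z6, Z7} — every objective is covered.
Only S4 contains Z1, so S4 is forced; the remaining 4 objectives need at least 2 more questions (each remaining question adds at most 3) — so at least 3 questions are needed, and 3 is optimal.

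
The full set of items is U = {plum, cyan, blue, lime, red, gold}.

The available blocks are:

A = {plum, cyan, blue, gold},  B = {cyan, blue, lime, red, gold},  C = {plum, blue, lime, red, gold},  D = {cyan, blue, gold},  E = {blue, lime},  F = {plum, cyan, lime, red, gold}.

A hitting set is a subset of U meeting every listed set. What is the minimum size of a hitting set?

The 2 items {plum, blue} hit every block.
No single item lies in every block, so at least 2 are needed and 2 is optimal.

2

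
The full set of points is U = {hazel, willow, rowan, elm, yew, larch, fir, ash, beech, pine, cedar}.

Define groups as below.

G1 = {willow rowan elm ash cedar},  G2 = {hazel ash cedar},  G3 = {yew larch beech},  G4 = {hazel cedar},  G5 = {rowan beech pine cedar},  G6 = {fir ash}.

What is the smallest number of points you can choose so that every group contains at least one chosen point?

3

The 3 points {larch, ash, cedar} hit every group.
The groups G3, G4, G6 are pairwise disjoint, so any hitting set needs a separate point for each — at least 3. Hence 3 is optimal.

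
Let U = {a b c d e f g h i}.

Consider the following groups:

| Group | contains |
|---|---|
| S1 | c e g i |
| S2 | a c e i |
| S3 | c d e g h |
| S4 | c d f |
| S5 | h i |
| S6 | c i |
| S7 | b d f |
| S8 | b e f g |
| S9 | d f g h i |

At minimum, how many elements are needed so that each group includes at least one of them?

3

T = {e, f, i} meets every group (each contains at least one member of T), and |T| = 3.
No choice of 2 elements meets every group, so 3 is the minimum.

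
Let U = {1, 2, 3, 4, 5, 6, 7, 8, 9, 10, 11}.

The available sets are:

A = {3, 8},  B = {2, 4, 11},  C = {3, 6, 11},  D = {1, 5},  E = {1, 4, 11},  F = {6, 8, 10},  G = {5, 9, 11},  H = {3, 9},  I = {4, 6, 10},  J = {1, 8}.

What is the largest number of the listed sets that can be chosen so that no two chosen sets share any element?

B, D, F, H are pairwise disjoint (B={2,4,11}; D={1,5}; F={6,8,10}; H={3,9}).
Every remaining set overlaps one of these, and no 5 of the listed sets are pairwise disjoint, so 4 is the maximum.

4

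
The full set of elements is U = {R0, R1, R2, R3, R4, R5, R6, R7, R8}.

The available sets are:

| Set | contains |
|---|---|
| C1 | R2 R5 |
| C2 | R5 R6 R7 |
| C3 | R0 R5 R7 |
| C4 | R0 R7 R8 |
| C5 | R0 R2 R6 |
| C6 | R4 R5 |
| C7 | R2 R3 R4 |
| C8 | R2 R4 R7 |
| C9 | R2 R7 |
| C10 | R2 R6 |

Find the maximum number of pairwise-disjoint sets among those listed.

C4, C6, C10 are pairwise disjoint (C4={R0,R7,R8}; C6={R4,R5}; C10={R2,R6}).
Every remaining set overlaps one of these, and no 4 of the listed sets are pairwise disjoint, so 3 is the maximum.

3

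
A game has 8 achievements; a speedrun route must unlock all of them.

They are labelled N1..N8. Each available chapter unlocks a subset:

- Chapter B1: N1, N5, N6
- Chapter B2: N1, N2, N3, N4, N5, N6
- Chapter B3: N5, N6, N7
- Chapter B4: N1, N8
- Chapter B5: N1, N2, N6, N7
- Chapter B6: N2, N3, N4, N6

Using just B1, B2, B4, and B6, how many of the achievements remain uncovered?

Union of B1, B2, B4, B6 = {N1, N2, N3, N4, N5, N6, N8}.
Not covered: N7 — 1 achievement.

1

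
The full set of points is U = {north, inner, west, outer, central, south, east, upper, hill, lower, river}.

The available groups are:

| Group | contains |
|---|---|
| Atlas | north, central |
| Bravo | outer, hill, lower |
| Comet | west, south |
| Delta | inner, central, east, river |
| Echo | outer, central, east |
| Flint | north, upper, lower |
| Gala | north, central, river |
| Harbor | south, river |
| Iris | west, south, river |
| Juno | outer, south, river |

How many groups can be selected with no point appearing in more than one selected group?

Echo, Flint, Harbor are pairwise disjoint (Echo={outer,central,east}; Flint={north,upper,lower}; Harbor={south,river}).
Every remaining group overlaps one of these, and no 4 of the listed groups are pairwise disjoint, so 3 is the maximum.

3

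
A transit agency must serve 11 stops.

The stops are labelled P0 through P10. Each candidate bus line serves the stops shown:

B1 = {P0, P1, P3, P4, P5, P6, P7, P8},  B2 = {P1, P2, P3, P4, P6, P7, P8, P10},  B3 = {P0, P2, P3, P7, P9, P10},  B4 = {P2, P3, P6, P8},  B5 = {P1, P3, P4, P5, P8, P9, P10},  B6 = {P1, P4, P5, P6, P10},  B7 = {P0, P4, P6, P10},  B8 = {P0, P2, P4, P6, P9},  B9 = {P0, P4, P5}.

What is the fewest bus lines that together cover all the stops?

B1 and B3 together: B1 ∪ B3 = {P0, P1, P2, P3, P4, P5, P6, P7, P8, P9, P10} — every stop is covered.
No single bus line has all 11 stops (the largest, B1, has 8), so 2 is optimal.

2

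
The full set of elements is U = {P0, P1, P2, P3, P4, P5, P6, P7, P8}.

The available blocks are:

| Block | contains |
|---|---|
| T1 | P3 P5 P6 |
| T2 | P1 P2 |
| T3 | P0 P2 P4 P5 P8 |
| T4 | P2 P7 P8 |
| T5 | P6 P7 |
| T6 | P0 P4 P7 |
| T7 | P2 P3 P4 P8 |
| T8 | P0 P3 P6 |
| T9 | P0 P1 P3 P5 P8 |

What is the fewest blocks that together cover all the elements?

Take {T5, T7, T9}. Their union is {P0, P1, P2, P3, P4, P5, P6, P7, P8}, which is all 9 elements.
No 2 of the 9 blocks cover everything (all 36 combinations miss at least one element), so 3 is optimal.

3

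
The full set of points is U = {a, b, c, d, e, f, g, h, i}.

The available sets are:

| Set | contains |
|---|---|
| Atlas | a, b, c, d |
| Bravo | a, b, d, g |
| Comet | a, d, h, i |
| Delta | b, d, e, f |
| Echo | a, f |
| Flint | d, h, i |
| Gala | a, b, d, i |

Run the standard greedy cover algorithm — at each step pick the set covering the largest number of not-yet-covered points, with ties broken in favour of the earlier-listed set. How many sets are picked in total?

4

Greedy: pick Atlas (covers 4 new) → pick Comet (covers 2 new) → pick Delta (covers 2 new) → pick Bravo (covers 1 new). Total picks: 4.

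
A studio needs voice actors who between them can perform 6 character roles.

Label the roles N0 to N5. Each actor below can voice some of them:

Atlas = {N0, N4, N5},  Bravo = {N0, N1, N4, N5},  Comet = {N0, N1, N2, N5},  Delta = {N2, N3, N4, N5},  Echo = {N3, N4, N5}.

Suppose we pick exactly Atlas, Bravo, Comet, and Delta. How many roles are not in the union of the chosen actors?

0

Union of Atlas, Bravo, Comet, Delta = {N0, N1, N2, N3, N4, N5} — that's every role, so 0 are uncovered.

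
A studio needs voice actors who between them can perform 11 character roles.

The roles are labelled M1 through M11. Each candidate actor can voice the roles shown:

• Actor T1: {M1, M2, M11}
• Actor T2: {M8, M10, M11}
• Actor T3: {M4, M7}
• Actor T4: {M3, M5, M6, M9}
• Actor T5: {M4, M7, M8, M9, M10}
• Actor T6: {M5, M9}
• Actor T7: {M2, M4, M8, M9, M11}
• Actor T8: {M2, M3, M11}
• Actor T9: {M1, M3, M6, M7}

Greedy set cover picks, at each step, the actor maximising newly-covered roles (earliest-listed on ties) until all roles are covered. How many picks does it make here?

Greedy: pick T5 (covers 5 new) → pick T1 (covers 3 new) → pick T4 (covers 3 new). Total picks: 3.

3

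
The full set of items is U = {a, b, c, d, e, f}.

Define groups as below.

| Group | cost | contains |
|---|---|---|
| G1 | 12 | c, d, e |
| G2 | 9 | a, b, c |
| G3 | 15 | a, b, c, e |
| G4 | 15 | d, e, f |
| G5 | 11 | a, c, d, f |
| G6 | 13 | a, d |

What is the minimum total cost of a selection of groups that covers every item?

G2, G4 together cover every item (G2 ∪ G4 = {a, b, c, d, e, f}); total cost 9 + 15 = 24.
The greedy pick G5, G3 costs 26; no covering selection beats 24.

24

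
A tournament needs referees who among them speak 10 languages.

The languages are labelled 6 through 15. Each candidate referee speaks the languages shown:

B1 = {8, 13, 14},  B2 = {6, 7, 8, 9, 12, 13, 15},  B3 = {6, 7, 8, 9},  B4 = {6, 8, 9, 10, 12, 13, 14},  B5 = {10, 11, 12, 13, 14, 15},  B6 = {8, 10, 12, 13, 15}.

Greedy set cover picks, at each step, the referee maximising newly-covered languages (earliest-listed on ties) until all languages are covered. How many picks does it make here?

Greedy: pick B2 (covers 7 new) → pick B5 (covers 3 new). Total picks: 2.

2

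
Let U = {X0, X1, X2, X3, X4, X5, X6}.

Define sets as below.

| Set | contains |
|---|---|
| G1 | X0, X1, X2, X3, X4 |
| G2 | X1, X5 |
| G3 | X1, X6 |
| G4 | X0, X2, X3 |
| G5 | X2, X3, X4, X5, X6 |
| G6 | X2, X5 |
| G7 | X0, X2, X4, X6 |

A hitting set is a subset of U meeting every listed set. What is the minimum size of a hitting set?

H = {X1, X2} meets every set (each contains at least one member of H), and |H| = 2.
The sets G2, G7 are pairwise disjoint, so any hitting set needs a separate element for each — at least 2. Hence 2 is optimal.

2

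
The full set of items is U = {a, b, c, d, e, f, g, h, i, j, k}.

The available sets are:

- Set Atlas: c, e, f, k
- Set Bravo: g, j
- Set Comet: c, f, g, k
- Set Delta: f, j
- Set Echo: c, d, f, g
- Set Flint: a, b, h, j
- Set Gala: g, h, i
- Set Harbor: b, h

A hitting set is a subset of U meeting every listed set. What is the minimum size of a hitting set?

Take T = {b, f, g}. Each listed set contains at least one of these, so T is a hitting set of size 3.
The sets Atlas, Bravo, Harbor are pairwise disjoint, so any hitting set needs a separate item for each — at least 3. Hence 3 is optimal.

3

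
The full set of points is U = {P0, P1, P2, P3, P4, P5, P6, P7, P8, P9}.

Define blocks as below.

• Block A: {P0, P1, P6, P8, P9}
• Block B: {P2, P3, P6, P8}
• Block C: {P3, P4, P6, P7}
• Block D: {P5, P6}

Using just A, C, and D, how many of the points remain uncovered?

Union of A, C, D = {P0, P1, P3, P4, P5, P6, P7, P8, P9}.
Not covered: P2 — 1 point.

1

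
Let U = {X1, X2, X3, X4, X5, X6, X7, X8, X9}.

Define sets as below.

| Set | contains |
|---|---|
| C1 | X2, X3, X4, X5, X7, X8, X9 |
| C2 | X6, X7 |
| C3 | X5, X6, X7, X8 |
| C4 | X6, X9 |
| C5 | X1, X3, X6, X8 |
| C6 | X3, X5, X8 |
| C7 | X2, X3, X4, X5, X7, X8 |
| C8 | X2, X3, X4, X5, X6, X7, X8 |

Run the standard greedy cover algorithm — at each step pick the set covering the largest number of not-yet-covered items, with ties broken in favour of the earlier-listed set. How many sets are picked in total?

Greedy: pick C1 (covers 7 new) → pick C5 (covers 2 new). Total picks: 2.

2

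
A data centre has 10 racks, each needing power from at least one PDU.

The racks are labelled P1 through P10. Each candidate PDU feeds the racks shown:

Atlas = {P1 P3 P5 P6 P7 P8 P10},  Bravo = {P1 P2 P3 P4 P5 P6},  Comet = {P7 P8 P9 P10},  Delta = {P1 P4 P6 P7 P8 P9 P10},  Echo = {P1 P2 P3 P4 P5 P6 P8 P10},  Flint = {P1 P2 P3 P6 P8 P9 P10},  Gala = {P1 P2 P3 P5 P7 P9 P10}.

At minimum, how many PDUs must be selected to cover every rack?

Take {Bravo, Delta}. Their union is {P1, P2, P3, P4, P5, P6, P7, P8, P9, P10}, which is all 10 racks.
No single PDU has all 10 racks (the largest, Echo, has 8), so 2 is optimal.

2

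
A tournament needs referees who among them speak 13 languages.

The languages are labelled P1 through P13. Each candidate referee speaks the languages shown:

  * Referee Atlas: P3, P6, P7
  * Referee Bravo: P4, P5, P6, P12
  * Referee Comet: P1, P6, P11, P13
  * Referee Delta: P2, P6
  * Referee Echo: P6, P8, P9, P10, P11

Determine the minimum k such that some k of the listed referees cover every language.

5

Atlas and Bravo and Comet and Delta and Echo together: Atlas ∪ Bravo ∪ Comet ∪ Delta ∪ Echo = {P1, P2, P3, P4, P5, P6, P7, P8, P9, P10, P11, P12, P13} — every language is covered.
No 4 of the 5 referees cover everything (all 5 combinations miss at least one language), so 5 is optimal.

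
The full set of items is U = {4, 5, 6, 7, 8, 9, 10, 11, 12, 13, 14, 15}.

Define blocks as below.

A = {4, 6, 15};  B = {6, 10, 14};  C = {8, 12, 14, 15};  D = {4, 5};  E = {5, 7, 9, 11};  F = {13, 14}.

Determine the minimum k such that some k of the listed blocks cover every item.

Take {B, C, D, E, F}. Their union is {4, 5, 6, 7, 8, 9, 10, 11, 12, 13, 14, 15}, which is all 12 items.
No 4 of the 6 blocks cover everything (all 15 combinations miss at least one item), so 5 is optimal.

5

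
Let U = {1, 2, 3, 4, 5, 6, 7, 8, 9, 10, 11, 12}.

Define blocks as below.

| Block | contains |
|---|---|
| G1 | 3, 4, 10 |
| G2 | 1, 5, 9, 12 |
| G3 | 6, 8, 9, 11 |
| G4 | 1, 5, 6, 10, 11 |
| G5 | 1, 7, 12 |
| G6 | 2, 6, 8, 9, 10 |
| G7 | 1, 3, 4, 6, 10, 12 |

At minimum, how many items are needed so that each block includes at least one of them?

Take H = {1, 3, 6}. Each listed block contains at least one of these, so H is a hitting set of size 3.
The blocks G1, G3, G5 are pairwise disjoint, so any hitting set needs a separate item for each — at least 3. Hence 3 is optimal.

3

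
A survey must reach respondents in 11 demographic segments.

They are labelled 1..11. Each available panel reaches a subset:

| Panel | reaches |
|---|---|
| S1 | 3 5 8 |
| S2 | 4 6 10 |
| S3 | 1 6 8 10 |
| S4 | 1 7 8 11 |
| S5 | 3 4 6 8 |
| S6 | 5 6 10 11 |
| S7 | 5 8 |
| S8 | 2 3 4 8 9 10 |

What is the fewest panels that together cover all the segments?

Take {S4, S6, S8}. Their union is {1, 2, 3, 4, 5, 6, 7, 8, 9, 10, 11}, which is all 11 segments.
Only S8 contains 2, so S8 is forced; the remaining 5 segments need at least 2 more panels (each remaining panel adds at most 3) — so at least 3 panels are needed, and 3 is optimal.

3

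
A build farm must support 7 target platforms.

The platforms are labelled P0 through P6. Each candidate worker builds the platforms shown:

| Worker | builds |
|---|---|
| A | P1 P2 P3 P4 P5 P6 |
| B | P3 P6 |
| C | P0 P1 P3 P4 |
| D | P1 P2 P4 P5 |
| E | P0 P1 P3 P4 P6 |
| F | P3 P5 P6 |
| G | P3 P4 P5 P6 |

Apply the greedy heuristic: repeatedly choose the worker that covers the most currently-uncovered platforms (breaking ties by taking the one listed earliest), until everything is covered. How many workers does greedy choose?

Greedy: pick A (covers 6 new) → pick C (covers 1 new). Total picks: 2.

2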